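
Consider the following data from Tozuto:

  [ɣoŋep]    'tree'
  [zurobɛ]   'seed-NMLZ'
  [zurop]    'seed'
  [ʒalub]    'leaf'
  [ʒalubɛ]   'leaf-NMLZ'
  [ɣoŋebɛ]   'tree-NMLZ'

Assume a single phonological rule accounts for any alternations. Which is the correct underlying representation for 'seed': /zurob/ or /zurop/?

/zurop/

The root 'seed' surfaces as [zurop] and [zurobɛ], with a stem-final [p] ~ [b] alternation.
Compare 'leaf', with invariant [b] in [ʒalub] and [ʒalubɛ]: an analysis with underlying /b/ and a rule producing [p] in isolation would wrongly predict alternation here too.
So /p/ is underlying, and a rule of intervocalic voicing — voiceless stops become voiced between vowels — gives [b].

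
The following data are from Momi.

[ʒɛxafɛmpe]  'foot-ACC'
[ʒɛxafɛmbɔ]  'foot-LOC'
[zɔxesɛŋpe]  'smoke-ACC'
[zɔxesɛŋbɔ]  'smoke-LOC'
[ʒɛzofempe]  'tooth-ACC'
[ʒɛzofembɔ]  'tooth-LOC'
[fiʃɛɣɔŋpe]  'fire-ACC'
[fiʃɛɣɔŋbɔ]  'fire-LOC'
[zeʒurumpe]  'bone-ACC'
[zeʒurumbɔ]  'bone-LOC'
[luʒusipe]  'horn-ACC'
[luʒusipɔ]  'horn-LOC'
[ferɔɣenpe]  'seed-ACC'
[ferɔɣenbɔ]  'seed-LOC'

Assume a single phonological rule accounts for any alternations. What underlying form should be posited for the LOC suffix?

The LOC suffix surfaces as [-bɔ] and [-pɔ], depending on the final segment of the stem.
The ACC suffix, which begins with [p], is invariant after every stem; so [p] is not altered by any rule here.
So the underlying form is /-bɔ/, and voiced stops become voiceless after a vowel.

/-bɔ/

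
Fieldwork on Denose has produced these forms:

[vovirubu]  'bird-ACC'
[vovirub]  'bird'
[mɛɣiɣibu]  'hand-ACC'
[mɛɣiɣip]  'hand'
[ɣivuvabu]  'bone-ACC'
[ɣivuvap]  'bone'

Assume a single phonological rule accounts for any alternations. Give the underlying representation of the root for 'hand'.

In [mɛɣiɣibu] and [mɛɣiɣip] the final segment of 'hand' alternates: [b] ~ [p].
Compare 'bird', with invariant [b] in [vovirubu] and [vovirub]: an analysis with underlying /b/ and a rule producing [p] in isolation would wrongly predict alternation here too.
The underlying segment must be /p/; voiceless stops become voiced between vowels, yielding [b] there.

/mɛɣiɣip/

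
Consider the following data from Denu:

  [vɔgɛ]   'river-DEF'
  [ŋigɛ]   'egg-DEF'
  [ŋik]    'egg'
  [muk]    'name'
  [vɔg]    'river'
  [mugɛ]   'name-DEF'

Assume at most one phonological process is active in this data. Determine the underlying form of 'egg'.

/ŋik/

The root 'egg' surfaces as [ŋik] and [ŋigɛ], with a stem-final [k] ~ [g] alternation.
Compare 'river', with invariant [g] in [vɔg] and [vɔgɛ]: an analysis with underlying /g/ and a rule producing [k] in isolation would wrongly predict alternation here too.
The underlying segment must be /k/; voiceless stops become voiced between vowels, yielding [g] there.
The underlying form of 'egg' is therefore /ŋik/.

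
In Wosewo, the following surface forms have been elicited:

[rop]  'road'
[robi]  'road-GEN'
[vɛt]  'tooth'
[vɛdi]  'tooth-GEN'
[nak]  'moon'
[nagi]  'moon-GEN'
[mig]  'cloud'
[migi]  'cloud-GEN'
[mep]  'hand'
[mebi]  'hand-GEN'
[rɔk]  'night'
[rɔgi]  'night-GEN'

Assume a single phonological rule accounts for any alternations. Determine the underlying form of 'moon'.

/nak/

The root 'moon' surfaces as [nak] and [nagi], with a stem-final [k] ~ [g] alternation.
Compare 'cloud', with invariant [g] in [mig] and [migi]: an analysis with underlying /g/ and a rule producing [k] in isolation would wrongly predict alternation here too.
So /k/ is underlying, and a rule of intervocalic voicing — voiceless stops become voiced between vowels — gives [g].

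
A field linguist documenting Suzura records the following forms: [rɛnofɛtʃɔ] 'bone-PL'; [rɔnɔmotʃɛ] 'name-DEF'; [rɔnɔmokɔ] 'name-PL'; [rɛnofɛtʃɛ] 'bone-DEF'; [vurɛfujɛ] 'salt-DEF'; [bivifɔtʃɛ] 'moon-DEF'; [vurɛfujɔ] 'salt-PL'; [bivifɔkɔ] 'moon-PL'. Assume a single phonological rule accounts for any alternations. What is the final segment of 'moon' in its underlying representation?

The stem for 'moon' ends in [tʃ] in [bivifɔtʃɛ] but [k] in [bivifɔkɔ].
The stem 'bone' ([rɛnofɛtʃɛ], [rɛnofɛtʃɔ]) shows [tʃ] unchanged in both environments, so [tʃ] cannot be basic with [k] derived before the PL suffix.
The underlying segment must be /k/; /k/ becomes palato-alveolar [tʃ] before a front vowel, yielding [tʃ] there.

/k/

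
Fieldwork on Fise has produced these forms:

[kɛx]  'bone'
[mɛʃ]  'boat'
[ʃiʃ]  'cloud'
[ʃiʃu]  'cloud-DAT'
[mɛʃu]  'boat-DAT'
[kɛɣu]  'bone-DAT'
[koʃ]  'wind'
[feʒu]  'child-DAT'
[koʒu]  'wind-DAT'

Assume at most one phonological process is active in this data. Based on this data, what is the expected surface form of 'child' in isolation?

The stem for 'wind' ends in [ʒ] in [koʒu] but [ʃ] in [koʃ].
If /ʃ/ were underlying and a rule turned it into [ʒ] before the DAT suffix, 'cloud' would also alternate; but it has [ʃ] in both [ʃiʃu] and [ʃiʃ].
Therefore /ʒ/ is basic and [ʃ] is derived by word-final obstruent devoicing (voiced obstruents become voiceless word-finally).
From [feʒu] the stem 'child' is /feʒ/; word-finally this yields [feʃ].

[feʃ]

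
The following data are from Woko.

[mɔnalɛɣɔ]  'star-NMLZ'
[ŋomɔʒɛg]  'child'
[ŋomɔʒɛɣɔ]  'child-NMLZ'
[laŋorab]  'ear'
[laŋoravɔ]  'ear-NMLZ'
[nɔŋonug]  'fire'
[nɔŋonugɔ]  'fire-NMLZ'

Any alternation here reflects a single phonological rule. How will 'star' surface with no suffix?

In [ŋomɔʒɛg] and [ŋomɔʒɛɣɔ] the final segment of 'child' alternates: [g] ~ [ɣ].
Compare 'fire', with invariant [g] in [nɔŋonug] and [nɔŋonugɔ]: an analysis with underlying /g/ and a rule producing [ɣ] before the NMLZ suffix would wrongly predict alternation here too.
The underlying segment must be /ɣ/; voiced fricatives become stops word-finally, yielding [g] there.
The one attested form of 'star', [mɔnalɛɣɔ], shows underlying /mɔnalɛɣ/. Applying the same rule word-finally gives [mɔnalɛg].

[mɔnalɛg]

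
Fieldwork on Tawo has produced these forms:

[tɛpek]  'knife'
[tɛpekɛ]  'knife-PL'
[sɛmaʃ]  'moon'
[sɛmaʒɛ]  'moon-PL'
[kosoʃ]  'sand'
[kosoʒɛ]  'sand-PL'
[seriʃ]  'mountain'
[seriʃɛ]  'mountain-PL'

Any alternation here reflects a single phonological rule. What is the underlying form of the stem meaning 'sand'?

The root 'sand' surfaces as [kosoʃ] and [kosoʒɛ], with a stem-final [ʃ] ~ [ʒ] alternation.
But 'mountain' keeps [ʃ] in both environments ([seriʃ], [seriʃɛ]), so there is no rule changing /ʃ/ to [ʒ] before the PL suffix.
Therefore /ʒ/ is basic and [ʃ] is derived by word-final obstruent devoicing (voiced obstruents become voiceless word-finally).
Hence 'sand' is /kosoʒ/ underlyingly.

/kosoʒ/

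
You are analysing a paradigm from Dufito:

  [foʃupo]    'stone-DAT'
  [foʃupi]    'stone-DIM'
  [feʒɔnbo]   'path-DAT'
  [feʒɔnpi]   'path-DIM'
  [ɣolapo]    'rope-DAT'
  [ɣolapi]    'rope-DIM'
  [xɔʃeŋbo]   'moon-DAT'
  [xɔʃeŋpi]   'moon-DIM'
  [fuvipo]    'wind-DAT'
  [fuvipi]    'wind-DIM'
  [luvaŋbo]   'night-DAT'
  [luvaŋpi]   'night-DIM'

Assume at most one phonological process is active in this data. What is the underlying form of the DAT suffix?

/-bo/

The DAT morpheme has two allomorphs, [-bo] and [-po].
By contrast the DIM suffix keeps its initial [p] throughout — that segment must be underlying.
The DAT suffix is therefore /-bo/ underlyingly, with post-vocalic devoicing: voiced stops become voiceless after a vowel.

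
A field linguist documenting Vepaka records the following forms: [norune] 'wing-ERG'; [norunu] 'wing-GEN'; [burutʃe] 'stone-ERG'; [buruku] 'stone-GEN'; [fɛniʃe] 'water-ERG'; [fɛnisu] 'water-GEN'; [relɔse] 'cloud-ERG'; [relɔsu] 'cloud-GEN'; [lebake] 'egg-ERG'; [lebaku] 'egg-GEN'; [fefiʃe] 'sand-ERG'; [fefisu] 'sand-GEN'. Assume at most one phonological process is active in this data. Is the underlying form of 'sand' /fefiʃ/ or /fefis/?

The stem for 'sand' ends in [ʃ] in [fefiʃe] but [s] in [fefisu].
But 'cloud' keeps [s] in both environments ([relɔse], [relɔsu]), so there is no rule changing /s/ to [ʃ] before the ERG suffix.
Therefore /ʃ/ is basic and [s] is derived by depalatalization (palato-alveolar /tʃ/ and /ʃ/ become [k] and [s] when no front vowel follows).

/fefiʃ/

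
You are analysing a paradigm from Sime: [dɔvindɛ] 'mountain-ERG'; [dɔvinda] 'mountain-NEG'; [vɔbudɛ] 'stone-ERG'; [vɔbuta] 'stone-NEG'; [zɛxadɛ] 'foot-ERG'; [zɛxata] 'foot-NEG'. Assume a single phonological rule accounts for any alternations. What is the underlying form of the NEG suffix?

The NEG suffix surfaces as [-da] and [-ta], depending on the final segment of the stem.
By contrast the ERG suffix keeps its initial [d] throughout — that segment must be underlying.
The NEG suffix is therefore /-ta/ underlyingly, with post-nasal voicing: voiceless stops become voiced after a nasal.

/-ta/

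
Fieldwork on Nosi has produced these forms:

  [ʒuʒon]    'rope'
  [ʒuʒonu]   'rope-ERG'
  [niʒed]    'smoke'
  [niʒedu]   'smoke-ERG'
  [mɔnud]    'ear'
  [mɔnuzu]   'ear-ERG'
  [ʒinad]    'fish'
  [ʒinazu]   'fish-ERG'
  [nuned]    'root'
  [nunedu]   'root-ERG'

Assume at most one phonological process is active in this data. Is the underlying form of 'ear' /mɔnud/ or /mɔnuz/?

In [mɔnud] and [mɔnuzu] the final segment of 'ear' alternates: [d] ~ [z].
The stem 'smoke' ([niʒed], [niʒedu]) shows [d] unchanged in both environments, so [d] cannot be basic with [z] derived before the ERG suffix.
The alternation reflects word-final hardening: voiced fricatives become stops word-finally. /z/ is underlying.

/mɔnuz/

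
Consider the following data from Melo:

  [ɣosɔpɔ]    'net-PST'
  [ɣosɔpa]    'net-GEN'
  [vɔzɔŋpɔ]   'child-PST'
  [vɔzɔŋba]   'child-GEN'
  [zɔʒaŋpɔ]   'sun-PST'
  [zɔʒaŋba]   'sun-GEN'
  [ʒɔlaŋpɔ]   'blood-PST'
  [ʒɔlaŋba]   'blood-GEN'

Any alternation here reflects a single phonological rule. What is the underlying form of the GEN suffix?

The GEN suffix surfaces as [-ba] and [-pa], depending on the final segment of the stem.
The PST suffix, which begins with [p], is invariant after every stem; so [p] is not altered by any rule here.
So the underlying form is /-ba/, and voiced stops become voiceless after a vowel.

/-ba/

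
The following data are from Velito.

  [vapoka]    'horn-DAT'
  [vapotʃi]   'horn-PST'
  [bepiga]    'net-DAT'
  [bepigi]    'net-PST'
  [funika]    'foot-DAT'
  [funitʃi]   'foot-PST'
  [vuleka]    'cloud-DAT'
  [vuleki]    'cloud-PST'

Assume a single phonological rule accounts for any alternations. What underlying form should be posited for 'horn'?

The stem for 'horn' ends in [k] in [vapoka] but [tʃ] in [vapotʃi].
If /k/ were underlying and a rule turned it into [tʃ] before the PST suffix, 'cloud' would also alternate; but it has [k] in both [vuleka] and [vuleki].
The underlying segment must be /tʃ/; palato-alveolar /tʃ/ becomes [k] when no front vowel follows, yielding [k] there.

/vapotʃ/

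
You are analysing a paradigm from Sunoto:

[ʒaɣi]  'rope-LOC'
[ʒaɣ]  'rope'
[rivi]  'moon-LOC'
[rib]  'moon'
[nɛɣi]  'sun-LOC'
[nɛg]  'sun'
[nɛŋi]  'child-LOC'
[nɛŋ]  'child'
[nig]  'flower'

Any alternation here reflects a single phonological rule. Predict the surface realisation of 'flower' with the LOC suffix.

'sun' shows [ɣ] ~ [g] at the end of the stem ([nɛɣi] vs [nɛg]).
But 'rope' keeps [ɣ] in both environments ([ʒaɣi], [ʒaɣ]), so there is no rule changing /ɣ/ to [g] in isolation.
So /g/ is underlying, and a rule of intervocalic spirantization — voiced stops become fricatives between vowels — gives [ɣ].
The one attested form of 'flower', [nig], shows underlying /nig/. Applying the same rule between vowels gives [niɣi].

[niɣi]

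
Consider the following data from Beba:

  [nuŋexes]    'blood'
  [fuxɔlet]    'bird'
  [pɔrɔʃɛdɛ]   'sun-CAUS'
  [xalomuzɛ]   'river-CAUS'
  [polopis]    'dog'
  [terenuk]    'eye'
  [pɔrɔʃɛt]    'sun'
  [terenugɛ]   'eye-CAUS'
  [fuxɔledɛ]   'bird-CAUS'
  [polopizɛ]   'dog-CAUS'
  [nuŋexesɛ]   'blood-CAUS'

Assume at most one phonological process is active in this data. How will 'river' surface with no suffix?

In [polopis] and [polopizɛ] the final segment of 'dog' alternates: [s] ~ [z].
If /s/ were underlying and a rule turned it into [z] before the CAUS suffix, 'blood' would also alternate; but it has [s] in both [nuŋexes] and [nuŋexesɛ].
The alternation reflects word-final obstruent devoicing: voiced obstruents become voiceless word-finally. /z/ is underlying.
The one attested form of 'river', [xalomuzɛ], shows underlying /xalomuz/. Applying the same rule word-finally gives [xalomus].

[xalomus]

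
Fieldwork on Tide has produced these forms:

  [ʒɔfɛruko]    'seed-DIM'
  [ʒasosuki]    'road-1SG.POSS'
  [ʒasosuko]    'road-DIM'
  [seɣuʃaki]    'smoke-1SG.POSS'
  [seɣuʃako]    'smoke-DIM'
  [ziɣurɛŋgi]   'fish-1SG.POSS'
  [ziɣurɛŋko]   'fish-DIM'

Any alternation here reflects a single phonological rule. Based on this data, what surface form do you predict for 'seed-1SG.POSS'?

[ʒɔfɛruki]

The 1SG.POSS suffix surfaces as [-gi] and [-ki], depending on the final segment of the stem.
By contrast the DIM suffix keeps its initial [k] throughout — that segment must be underlying.
The 1SG.POSS suffix is therefore /-gi/ underlyingly, with post-vocalic devoicing: voiced stops become voiceless after a vowel.
After 'seed', which ends in a vowel, the suffix surfaces as [-ki], giving [ʒɔfɛruki].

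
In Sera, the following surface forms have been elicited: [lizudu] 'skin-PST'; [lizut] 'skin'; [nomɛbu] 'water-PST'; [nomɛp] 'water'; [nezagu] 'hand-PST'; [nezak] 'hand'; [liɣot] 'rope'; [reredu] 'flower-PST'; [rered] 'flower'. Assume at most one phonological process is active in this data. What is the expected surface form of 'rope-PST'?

[liɣodu]

'skin' shows [d] ~ [t] at the end of the stem ([lizudu] vs [lizut]).
Compare 'flower', with invariant [d] in [reredu] and [rered]: an analysis with underlying /d/ and a rule producing [t] in isolation would wrongly predict alternation here too.
Therefore /t/ is basic and [d] is derived by intervocalic voicing (voiceless stops become voiced between vowels).
From [liɣot] the stem 'rope' is /liɣot/; between vowels this yields [liɣodu].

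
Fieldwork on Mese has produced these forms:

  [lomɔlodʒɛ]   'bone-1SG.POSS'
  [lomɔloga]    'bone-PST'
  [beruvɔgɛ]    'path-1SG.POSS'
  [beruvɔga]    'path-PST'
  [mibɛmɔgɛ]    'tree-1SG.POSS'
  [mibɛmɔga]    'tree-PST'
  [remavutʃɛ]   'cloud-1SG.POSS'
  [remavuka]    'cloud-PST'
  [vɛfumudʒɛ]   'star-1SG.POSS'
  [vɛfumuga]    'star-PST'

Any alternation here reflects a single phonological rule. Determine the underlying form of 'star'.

The root 'star' surfaces as [vɛfumudʒɛ] and [vɛfumuga], with a stem-final [dʒ] ~ [g] alternation.
If /g/ were underlying and a rule turned it into [dʒ] before the 1SG.POSS suffix, 'path' would also alternate; but it has [g] in both [beruvɔgɛ] and [beruvɔga].
The alternation reflects depalatalization: palato-alveolar /tʃ/ and /dʒ/ become [k] and [g] when no front vowel follows. /dʒ/ is underlying.

/vɛfumudʒ/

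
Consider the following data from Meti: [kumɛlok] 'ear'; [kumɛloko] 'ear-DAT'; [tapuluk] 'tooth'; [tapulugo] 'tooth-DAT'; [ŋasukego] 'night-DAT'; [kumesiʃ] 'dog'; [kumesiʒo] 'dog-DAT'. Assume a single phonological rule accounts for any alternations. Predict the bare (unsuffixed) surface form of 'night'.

The root 'tooth' surfaces as [tapuluk] and [tapulugo], with a stem-final [k] ~ [g] alternation.
Compare 'ear', with invariant [k] in [kumɛlok] and [kumɛloko]: an analysis with underlying /k/ and a rule producing [g] before the DAT suffix would wrongly predict alternation here too.
So /g/ is underlying, and a rule of word-final obstruent devoicing — voiced obstruents become voiceless word-finally — gives [k].
From [ŋasukego] the stem 'night' is /ŋasukeg/; word-finally this yields [ŋasukek].

[ŋasukek]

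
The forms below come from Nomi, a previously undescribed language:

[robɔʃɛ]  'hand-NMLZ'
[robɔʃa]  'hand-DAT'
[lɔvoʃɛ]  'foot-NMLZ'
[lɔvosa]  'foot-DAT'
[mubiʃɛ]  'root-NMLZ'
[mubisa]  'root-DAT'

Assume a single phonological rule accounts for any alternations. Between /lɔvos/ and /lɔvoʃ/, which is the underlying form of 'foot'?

The root 'foot' surfaces as [lɔvoʃɛ] and [lɔvosa], with a stem-final [ʃ] ~ [s] alternation.
But 'hand' keeps [ʃ] in both environments ([robɔʃɛ], [robɔʃa]), so there is no rule changing /ʃ/ to [s] before the DAT suffix.
The alternation reflects palatalization before a front vowel: /s/ becomes palato-alveolar [ʃ] before a front vowel. /s/ is underlying.

/lɔvos/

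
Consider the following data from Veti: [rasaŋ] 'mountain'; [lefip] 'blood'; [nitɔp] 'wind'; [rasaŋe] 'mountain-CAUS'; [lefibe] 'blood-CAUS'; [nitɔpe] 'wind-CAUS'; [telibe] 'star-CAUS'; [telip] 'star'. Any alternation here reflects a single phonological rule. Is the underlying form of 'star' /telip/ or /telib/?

/telib/

The root 'star' surfaces as [telip] and [telibe], with a stem-final [p] ~ [b] alternation.
If /p/ were underlying and a rule turned it into [b] before the CAUS suffix, 'wind' would also alternate; but it has [p] in both [nitɔp] and [nitɔpe].
The alternation reflects word-final obstruent devoicing: voiced obstruents become voiceless word-finally. /b/ is underlying.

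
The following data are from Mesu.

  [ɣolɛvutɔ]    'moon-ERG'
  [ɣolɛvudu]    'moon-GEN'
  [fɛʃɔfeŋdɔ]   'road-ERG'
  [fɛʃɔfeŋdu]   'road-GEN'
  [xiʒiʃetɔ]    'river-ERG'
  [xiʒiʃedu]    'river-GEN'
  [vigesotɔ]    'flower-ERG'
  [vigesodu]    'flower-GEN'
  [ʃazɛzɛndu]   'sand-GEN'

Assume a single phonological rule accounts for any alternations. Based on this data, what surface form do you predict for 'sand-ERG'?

The ERG morpheme has two allomorphs, [-dɔ] and [-tɔ].
By contrast the GEN suffix keeps its initial [d] throughout — that segment must be underlying.
The ERG suffix is therefore /-tɔ/ underlyingly, with post-nasal voicing: voiceless stops become voiced after a nasal.
After 'sand', which ends in a nasal, the suffix surfaces as [-dɔ], giving [ʃazɛzɛndɔ].

[ʃazɛzɛndɔ]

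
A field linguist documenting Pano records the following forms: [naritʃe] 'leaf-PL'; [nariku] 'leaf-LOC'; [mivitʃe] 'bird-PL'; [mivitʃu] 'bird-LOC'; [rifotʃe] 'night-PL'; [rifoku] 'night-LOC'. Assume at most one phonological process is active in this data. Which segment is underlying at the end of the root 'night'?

/k/

In [rifotʃe] and [rifoku] the final segment of 'night' alternates: [tʃ] ~ [k].
Compare 'bird', with invariant [tʃ] in [mivitʃe] and [mivitʃu]: an analysis with underlying /tʃ/ and a rule producing [k] before the LOC suffix would wrongly predict alternation here too.
The underlying segment must be /k/; /k/ becomes palato-alveolar [tʃ] before a front vowel, yielding [tʃ] there.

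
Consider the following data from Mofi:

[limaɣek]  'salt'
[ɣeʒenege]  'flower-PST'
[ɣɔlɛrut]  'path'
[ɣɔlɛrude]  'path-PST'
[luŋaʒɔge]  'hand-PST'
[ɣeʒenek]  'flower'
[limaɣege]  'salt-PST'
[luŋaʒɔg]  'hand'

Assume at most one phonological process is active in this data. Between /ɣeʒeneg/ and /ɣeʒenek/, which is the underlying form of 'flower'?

'flower' shows [k] ~ [g] at the end of the stem ([ɣeʒenek] vs [ɣeʒenege]).
If /g/ were underlying and a rule turned it into [k] in isolation, 'hand' would also alternate; but it has [g] in both [luŋaʒɔg] and [luŋaʒɔge].
The alternation reflects intervocalic voicing: voiceless stops become voiced between vowels. /k/ is underlying.

/ɣeʒenek/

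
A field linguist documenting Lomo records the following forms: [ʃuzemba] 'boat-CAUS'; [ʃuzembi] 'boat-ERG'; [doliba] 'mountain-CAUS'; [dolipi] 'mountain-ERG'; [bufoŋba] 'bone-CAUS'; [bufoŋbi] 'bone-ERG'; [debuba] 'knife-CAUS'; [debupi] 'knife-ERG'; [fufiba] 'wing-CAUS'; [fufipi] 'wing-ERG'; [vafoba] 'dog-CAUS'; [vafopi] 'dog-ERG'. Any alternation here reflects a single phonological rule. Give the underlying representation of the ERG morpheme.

The ERG morpheme has two allomorphs, [-bi] and [-pi].
By contrast the CAUS suffix keeps its initial [b] throughout — that segment must be underlying.
So the underlying form is /-pi/, and voiceless stops become voiced after a nasal.

/-pi/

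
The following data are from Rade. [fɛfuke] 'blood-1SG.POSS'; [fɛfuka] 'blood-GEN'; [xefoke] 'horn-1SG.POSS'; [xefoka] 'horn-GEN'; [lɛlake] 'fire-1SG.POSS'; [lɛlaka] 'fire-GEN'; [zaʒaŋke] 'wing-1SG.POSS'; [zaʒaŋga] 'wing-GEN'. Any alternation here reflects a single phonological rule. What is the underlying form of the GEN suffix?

The GEN suffix surfaces as [-ga] and [-ka], depending on the final segment of the stem.
The 1SG.POSS suffix, which begins with [k], is invariant after every stem; so [k] is not altered by any rule here.
The GEN suffix is therefore /-ga/ underlyingly, with post-vocalic devoicing: voiced stops become voiceless after a vowel.

/-ga/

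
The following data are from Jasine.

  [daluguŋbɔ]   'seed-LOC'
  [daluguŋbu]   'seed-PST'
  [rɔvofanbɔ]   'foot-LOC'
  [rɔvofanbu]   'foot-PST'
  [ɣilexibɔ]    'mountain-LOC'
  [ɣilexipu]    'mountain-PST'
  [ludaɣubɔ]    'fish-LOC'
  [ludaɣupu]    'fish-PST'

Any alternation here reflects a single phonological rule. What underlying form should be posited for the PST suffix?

/-pu/

The PST morpheme has two allomorphs, [-bu] and [-pu].
The LOC suffix, which begins with [b], is invariant after every stem; so [b] is not altered by any rule here.
The PST suffix is therefore /-pu/ underlyingly, with post-nasal voicing: voiceless stops become voiced after a nasal.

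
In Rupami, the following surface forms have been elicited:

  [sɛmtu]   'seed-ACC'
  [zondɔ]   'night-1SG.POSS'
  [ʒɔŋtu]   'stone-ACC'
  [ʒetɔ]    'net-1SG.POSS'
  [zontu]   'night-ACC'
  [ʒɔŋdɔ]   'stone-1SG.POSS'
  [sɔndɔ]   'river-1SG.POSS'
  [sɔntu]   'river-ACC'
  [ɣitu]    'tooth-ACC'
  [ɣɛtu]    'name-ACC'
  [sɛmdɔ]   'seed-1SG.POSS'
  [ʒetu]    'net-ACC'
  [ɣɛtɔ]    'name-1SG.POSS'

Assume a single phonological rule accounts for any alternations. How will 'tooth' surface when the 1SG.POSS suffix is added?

[ɣitɔ]

The 1SG.POSS morpheme has two allomorphs, [-dɔ] and [-tɔ].
By contrast the ACC suffix keeps its initial [t] throughout — that segment must be underlying.
The 1SG.POSS suffix is therefore /-dɔ/ underlyingly, with post-vocalic devoicing: voiced stops become voiceless after a vowel.
After 'tooth', which ends in a vowel, the suffix surfaces as [-tɔ], giving [ɣitɔ].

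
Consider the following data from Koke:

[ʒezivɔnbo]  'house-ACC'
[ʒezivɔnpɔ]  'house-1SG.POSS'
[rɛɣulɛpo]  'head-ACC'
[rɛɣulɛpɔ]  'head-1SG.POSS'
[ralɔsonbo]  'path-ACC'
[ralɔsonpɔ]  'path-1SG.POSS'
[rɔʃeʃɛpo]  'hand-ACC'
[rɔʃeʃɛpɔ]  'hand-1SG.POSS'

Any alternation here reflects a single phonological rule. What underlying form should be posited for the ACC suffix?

/-bo/

The ACC morpheme has two allomorphs, [-bo] and [-po].
By contrast the 1SG.POSS suffix keeps its initial [p] throughout — that segment must be underlying.
The ACC suffix is therefore /-bo/ underlyingly, with post-vocalic devoicing: voiced stops become voiceless after a vowel.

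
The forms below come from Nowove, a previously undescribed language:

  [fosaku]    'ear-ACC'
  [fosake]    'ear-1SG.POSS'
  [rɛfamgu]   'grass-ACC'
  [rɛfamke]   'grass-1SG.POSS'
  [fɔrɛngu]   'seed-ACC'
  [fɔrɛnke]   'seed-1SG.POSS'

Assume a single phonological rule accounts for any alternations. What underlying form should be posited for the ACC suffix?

/-gu/

The ACC suffix surfaces as [-gu] and [-ku], depending on the final segment of the stem.
The 1SG.POSS suffix, which begins with [k], is invariant after every stem; so [k] is not altered by any rule here.
So the underlying form is /-gu/, and voiced stops become voiceless after a vowel.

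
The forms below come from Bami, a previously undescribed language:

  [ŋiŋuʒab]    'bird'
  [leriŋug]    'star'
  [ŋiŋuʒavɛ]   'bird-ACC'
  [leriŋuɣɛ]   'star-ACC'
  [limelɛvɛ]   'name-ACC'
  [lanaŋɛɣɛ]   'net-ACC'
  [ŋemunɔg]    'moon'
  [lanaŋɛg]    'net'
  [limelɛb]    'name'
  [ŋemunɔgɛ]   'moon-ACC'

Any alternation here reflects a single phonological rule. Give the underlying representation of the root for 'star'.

/leriŋuɣ/

In [leriŋug] and [leriŋuɣɛ] the final segment of 'star' alternates: [g] ~ [ɣ].
But 'moon' keeps [g] in both environments ([ŋemunɔg], [ŋemunɔgɛ]), so there is no rule changing /g/ to [ɣ] before the ACC suffix.
Therefore /ɣ/ is basic and [g] is derived by word-final hardening (voiced fricatives become stops word-finally).
Hence 'star' is /leriŋuɣ/ underlyingly.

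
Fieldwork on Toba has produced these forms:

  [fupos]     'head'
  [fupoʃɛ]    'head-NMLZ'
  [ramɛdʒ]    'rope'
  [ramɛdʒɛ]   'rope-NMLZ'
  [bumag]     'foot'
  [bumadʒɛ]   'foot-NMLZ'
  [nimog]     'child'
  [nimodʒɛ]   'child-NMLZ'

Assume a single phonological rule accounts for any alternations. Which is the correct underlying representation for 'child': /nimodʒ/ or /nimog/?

The stem for 'child' ends in [g] in [nimog] but [dʒ] in [nimodʒɛ].
The stem 'rope' ([ramɛdʒ], [ramɛdʒɛ]) shows [dʒ] unchanged in both environments, so [dʒ] cannot be basic with [g] derived in isolation.
So /g/ is underlying, and a rule of palatalization before a front vowel — /g/ and /s/ become palato-alveolar [dʒ] and [ʃ] before a front vowel — gives [dʒ].

/nimog/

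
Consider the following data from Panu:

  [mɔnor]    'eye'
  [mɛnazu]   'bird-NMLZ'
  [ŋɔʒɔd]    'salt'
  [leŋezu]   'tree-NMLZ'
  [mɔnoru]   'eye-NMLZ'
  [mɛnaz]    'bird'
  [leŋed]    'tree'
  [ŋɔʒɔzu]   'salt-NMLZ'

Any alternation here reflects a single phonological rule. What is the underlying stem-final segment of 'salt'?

In [ŋɔʒɔd] and [ŋɔʒɔzu] the final segment of 'salt' alternates: [d] ~ [z].
But 'bird' keeps [z] in both environments ([mɛnaz], [mɛnazu]), so there is no rule changing /z/ to [d] in isolation.
Therefore /d/ is basic and [z] is derived by intervocalic spirantization (voiced stops become fricatives between vowels).

/d/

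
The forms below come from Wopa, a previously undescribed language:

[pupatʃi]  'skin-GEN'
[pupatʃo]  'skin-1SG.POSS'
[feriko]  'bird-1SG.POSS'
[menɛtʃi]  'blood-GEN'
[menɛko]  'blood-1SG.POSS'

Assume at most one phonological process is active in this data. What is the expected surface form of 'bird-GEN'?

[feritʃi]

The root 'blood' surfaces as [menɛtʃi] and [menɛko], with a stem-final [tʃ] ~ [k] alternation.
Compare 'skin', with invariant [tʃ] in [pupatʃi] and [pupatʃo]: an analysis with underlying /tʃ/ and a rule producing [k] before the 1SG.POSS suffix would wrongly predict alternation here too.
The alternation reflects palatalization before a front vowel: /k/ becomes palato-alveolar [tʃ] before a front vowel. /k/ is underlying.
From [feriko] the stem 'bird' is /ferik/; before a front vowel this yields [feritʃi].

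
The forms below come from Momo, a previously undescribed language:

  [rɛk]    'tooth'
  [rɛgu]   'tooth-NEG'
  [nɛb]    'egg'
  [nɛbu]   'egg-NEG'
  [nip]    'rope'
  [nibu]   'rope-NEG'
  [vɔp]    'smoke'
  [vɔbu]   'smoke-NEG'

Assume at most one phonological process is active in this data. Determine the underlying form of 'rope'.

In [nip] and [nibu] the final segment of 'rope' alternates: [p] ~ [b].
Compare 'egg', with invariant [b] in [nɛb] and [nɛbu]: an analysis with underlying /b/ and a rule producing [p] in isolation would wrongly predict alternation here too.
The alternation reflects intervocalic voicing: voiceless stops become voiced between vowels. /p/ is underlying.

/nip/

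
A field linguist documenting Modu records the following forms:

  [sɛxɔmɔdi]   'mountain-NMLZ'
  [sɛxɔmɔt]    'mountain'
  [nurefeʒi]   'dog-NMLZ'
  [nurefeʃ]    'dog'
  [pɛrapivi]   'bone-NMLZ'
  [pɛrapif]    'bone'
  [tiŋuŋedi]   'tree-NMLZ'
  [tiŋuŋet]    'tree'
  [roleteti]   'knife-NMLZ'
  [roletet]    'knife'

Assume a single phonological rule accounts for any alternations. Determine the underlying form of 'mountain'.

The stem for 'mountain' ends in [d] in [sɛxɔmɔdi] but [t] in [sɛxɔmɔt].
If /t/ were underlying and a rule turned it into [d] before the NMLZ suffix, 'knife' would also alternate; but it has [t] in both [roleteti] and [roletet].
The underlying segment must be /d/; voiced obstruents become voiceless word-finally, yielding [t] there.

/sɛxɔmɔd/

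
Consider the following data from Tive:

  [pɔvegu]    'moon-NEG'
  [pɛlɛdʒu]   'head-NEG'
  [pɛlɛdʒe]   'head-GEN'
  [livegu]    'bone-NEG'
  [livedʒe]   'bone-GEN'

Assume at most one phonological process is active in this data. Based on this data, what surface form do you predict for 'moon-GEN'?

[pɔvedʒe]

The stem for 'bone' ends in [g] in [livegu] but [dʒ] in [livedʒe].
Compare 'head', with invariant [dʒ] in [pɛlɛdʒu] and [pɛlɛdʒe]: an analysis with underlying /dʒ/ and a rule producing [g] before the NEG suffix would wrongly predict alternation here too.
The underlying segment must be /g/; /g/ becomes palato-alveolar [dʒ] before a front vowel, yielding [dʒ] there.
From [pɔvegu] the stem 'moon' is /pɔveg/; before a front vowel this yields [pɔvedʒe].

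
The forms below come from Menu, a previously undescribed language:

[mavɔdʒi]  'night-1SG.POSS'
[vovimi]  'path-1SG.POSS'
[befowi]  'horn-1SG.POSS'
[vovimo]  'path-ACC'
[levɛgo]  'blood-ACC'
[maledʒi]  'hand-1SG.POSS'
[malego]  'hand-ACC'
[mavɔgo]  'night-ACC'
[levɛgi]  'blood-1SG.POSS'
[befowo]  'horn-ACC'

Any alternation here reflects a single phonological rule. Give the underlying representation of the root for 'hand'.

'hand' shows [g] ~ [dʒ] at the end of the stem ([malego] vs [maledʒi]).
The stem 'blood' ([levɛgo], [levɛgi]) shows [g] unchanged in both environments, so [g] cannot be basic with [dʒ] derived before the 1SG.POSS suffix.
The alternation reflects depalatalization: palato-alveolar /dʒ/ becomes [g] when no front vowel follows. /dʒ/ is underlying.
The underlying form of 'hand' is therefore /maledʒ/.

/maledʒ/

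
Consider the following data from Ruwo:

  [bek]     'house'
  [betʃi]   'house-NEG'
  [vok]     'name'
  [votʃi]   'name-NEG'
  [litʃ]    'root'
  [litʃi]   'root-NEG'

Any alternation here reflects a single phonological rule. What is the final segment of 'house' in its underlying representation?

/k/

The root 'house' surfaces as [bek] and [betʃi], with a stem-final [k] ~ [tʃ] alternation.
But 'root' keeps [tʃ] in both environments ([litʃ], [litʃi]), so there is no rule changing /tʃ/ to [k] in isolation.
So /k/ is underlying, and a rule of palatalization before a front vowel — /k/ becomes palato-alveolar [tʃ] before a front vowel — gives [tʃ].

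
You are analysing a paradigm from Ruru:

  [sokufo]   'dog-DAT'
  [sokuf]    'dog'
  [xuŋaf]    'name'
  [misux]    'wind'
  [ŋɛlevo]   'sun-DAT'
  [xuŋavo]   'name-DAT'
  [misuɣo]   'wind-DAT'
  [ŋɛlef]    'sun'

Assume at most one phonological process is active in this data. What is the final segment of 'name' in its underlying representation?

'name' shows [f] ~ [v] at the end of the stem ([xuŋaf] vs [xuŋavo]).
Compare 'dog', with invariant [f] in [sokuf] and [sokufo]: an analysis with underlying /f/ and a rule producing [v] before the DAT suffix would wrongly predict alternation here too.
The alternation reflects word-final obstruent devoicing: voiced obstruents become voiceless word-finally. /v/ is underlying.

/v/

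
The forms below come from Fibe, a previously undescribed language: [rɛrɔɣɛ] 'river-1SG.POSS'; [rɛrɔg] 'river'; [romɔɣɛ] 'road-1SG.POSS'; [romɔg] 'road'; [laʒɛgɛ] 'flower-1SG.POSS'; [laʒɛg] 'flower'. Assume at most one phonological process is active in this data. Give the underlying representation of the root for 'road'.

/romɔɣ/

In [romɔɣɛ] and [romɔg] the final segment of 'road' alternates: [ɣ] ~ [g].
If /g/ were underlying and a rule turned it into [ɣ] before the 1SG.POSS suffix, 'flower' would also alternate; but it has [g] in both [laʒɛgɛ] and [laʒɛg].
So /ɣ/ is underlying, and a rule of word-final hardening — voiced fricatives become stops word-finally — gives [g].
So 'road' = /romɔɣ/.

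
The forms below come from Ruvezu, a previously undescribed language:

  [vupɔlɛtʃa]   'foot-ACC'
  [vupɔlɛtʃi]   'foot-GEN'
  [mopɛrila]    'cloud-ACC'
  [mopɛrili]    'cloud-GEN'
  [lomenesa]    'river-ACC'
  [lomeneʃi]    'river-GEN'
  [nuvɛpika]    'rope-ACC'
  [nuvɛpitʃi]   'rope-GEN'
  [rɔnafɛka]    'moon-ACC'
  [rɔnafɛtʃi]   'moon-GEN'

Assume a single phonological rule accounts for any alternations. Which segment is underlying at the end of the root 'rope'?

/k/

The stem for 'rope' ends in [k] in [nuvɛpika] but [tʃ] in [nuvɛpitʃi].
The stem 'foot' ([vupɔlɛtʃa], [vupɔlɛtʃi]) shows [tʃ] unchanged in both environments, so [tʃ] cannot be basic with [k] derived before the ACC suffix.
Therefore /k/ is basic and [tʃ] is derived by palatalization before a front vowel (/k/ and /s/ become palato-alveolar [tʃ] and [ʃ] before a front vowel).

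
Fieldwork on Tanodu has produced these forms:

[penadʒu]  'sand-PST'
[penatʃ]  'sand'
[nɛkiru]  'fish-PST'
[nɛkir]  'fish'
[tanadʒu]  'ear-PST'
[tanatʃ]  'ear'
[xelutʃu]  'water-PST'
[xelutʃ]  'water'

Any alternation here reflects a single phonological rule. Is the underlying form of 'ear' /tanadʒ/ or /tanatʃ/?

/tanadʒ/

'ear' shows [dʒ] ~ [tʃ] at the end of the stem ([tanadʒu] vs [tanatʃ]).
But 'water' keeps [tʃ] in both environments ([xelutʃu], [xelutʃ]), so there is no rule changing /tʃ/ to [dʒ] before the PST suffix.
The underlying segment must be /dʒ/; voiced obstruents become voiceless word-finally, yielding [tʃ] there.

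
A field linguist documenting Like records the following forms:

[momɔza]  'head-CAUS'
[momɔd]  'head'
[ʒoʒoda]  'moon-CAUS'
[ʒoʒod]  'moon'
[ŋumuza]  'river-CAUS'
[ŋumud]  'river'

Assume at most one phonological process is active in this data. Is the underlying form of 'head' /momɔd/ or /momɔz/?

'head' shows [z] ~ [d] at the end of the stem ([momɔza] vs [momɔd]).
If /d/ were underlying and a rule turned it into [z] before the CAUS suffix, 'moon' would also alternate; but it has [d] in both [ʒoʒoda] and [ʒoʒod].
So /z/ is underlying, and a rule of word-final hardening — voiced fricatives become stops word-finally — gives [d].

/momɔz/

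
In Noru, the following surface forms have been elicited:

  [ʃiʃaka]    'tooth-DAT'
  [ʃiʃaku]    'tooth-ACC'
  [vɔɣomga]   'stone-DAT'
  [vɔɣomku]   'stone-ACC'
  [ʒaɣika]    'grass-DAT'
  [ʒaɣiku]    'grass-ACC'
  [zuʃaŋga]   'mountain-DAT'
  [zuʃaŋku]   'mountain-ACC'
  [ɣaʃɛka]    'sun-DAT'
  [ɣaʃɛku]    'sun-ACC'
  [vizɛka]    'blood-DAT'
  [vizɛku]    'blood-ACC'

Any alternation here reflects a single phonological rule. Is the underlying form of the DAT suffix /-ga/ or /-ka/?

/-ga/

The DAT morpheme has two allomorphs, [-ga] and [-ka].
By contrast the ACC suffix keeps its initial [k] throughout — that segment must be underlying.
The DAT suffix is therefore /-ga/ underlyingly, with post-vocalic devoicing: voiced stops become voiceless after a vowel.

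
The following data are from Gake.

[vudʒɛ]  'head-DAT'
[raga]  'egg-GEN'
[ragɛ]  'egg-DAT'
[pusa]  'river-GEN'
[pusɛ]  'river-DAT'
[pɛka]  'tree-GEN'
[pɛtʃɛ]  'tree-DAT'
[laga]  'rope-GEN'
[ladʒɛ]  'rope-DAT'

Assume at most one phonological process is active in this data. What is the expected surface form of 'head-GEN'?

[vuga]

The stem for 'rope' ends in [g] in [laga] but [dʒ] in [ladʒɛ].
The stem 'egg' ([raga], [ragɛ]) shows [g] unchanged in both environments, so [g] cannot be basic with [dʒ] derived before the DAT suffix.
So /dʒ/ is underlying, and a rule of depalatalization — palato-alveolar /tʃ/ and /dʒ/ become [k] and [g] when no front vowel follows — gives [g].
The one attested form of 'head', [vudʒɛ], shows underlying /vudʒ/. Applying the same rule when no front vowel follows gives [vuga].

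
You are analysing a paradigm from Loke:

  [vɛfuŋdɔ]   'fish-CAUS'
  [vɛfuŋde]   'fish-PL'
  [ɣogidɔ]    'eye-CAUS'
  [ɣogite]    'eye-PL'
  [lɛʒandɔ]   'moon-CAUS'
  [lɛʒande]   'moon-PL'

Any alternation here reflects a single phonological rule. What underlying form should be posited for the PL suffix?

The PL suffix surfaces as [-de] and [-te], depending on the final segment of the stem.
The CAUS suffix, which begins with [d], is invariant after every stem; so [d] is not altered by any rule here.
The PL suffix is therefore /-te/ underlyingly, with post-nasal voicing: voiceless stops become voiced after a nasal.

/-te/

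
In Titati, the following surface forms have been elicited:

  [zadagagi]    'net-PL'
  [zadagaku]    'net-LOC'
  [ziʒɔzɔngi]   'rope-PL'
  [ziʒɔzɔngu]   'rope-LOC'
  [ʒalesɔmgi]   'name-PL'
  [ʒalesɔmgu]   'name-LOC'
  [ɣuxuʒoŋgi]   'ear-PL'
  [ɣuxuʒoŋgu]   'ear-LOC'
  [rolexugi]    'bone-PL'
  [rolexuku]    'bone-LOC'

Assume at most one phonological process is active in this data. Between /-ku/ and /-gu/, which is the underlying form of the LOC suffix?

The LOC suffix surfaces as [-gu] and [-ku], depending on the final segment of the stem.
By contrast the PL suffix keeps its initial [g] throughout — that segment must be underlying.
The LOC suffix is therefore /-ku/ underlyingly, with post-nasal voicing: voiceless stops become voiced after a nasal.

/-ku/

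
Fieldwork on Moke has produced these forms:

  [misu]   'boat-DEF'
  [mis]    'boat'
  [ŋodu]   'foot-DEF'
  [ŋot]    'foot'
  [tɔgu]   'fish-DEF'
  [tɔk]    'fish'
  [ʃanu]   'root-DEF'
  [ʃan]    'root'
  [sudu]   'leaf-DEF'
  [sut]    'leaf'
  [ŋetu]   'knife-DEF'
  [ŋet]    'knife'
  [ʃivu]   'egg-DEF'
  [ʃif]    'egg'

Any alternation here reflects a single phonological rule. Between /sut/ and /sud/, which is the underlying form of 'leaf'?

/sud/

The root 'leaf' surfaces as [sudu] and [sut], with a stem-final [d] ~ [t] alternation.
But 'knife' keeps [t] in both environments ([ŋetu], [ŋet]), so there is no rule changing /t/ to [d] before the DEF suffix.
The underlying segment must be /d/; voiced obstruents become voiceless word-finally, yielding [t] there.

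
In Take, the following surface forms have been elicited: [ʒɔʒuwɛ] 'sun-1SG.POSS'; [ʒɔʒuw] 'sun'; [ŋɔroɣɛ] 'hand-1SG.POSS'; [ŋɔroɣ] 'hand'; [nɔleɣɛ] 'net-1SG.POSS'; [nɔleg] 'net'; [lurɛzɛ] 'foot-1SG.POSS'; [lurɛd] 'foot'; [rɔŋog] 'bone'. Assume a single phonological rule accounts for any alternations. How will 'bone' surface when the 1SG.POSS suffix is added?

In [nɔleɣɛ] and [nɔleg] the final segment of 'net' alternates: [ɣ] ~ [g].
The stem 'hand' ([ŋɔroɣɛ], [ŋɔroɣ]) shows [ɣ] unchanged in both environments, so [ɣ] cannot be basic with [g] derived in isolation.
Therefore /g/ is basic and [ɣ] is derived by intervocalic spirantization (voiced stops become fricatives between vowels).
From [rɔŋog] the stem 'bone' is /rɔŋog/; between vowels this yields [rɔŋoɣɛ].

[rɔŋoɣɛ]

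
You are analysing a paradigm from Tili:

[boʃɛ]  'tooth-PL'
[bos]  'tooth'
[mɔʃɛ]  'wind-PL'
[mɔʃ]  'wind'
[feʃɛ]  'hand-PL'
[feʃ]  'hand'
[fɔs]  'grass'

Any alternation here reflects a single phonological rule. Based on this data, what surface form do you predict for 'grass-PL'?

[fɔʃɛ]

The root 'tooth' surfaces as [boʃɛ] and [bos], with a stem-final [ʃ] ~ [s] alternation.
If /ʃ/ were underlying and a rule turned it into [s] in isolation, 'wind' would also alternate; but it has [ʃ] in both [mɔʃɛ] and [mɔʃ].
Therefore /s/ is basic and [ʃ] is derived by palatalization before a front vowel (/s/ becomes palato-alveolar [ʃ] before a front vowel).
The one attested form of 'grass', [fɔs], shows underlying /fɔs/. Applying the same rule before a front vowel gives [fɔʃɛ].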